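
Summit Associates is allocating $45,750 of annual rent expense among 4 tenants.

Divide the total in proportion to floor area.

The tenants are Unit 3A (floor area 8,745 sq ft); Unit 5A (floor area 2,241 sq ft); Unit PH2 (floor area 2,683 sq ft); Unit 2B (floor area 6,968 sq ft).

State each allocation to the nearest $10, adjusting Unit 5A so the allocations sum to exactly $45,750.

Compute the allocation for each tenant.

Floor area total: 20,637.
Raw shares: Unit 3A 8,745/20,637 × $45,750 = 19,386.72; Unit 5A 2,241/20,637 × $45,750 = 4,968.05; Unit PH2 2,683/20,637 × $45,750 = 5,947.92; Unit 2B 6,968/20,637 × $45,750 = 15,447.30.
After rounding ($10): Unit 3A $19,390; Unit 5A $4,970; Unit PH2 $5,950; Unit 2B $15,450. Sum = $45,760.
Difference $45,750 − $45,760 = −$10 applied to Unit 5A: Unit 5A becomes $4,960.

Unit 3A: $19,390 · Unit 5A: $4,960 · Unit PH2: $5,950 · Unit 2B: $15,450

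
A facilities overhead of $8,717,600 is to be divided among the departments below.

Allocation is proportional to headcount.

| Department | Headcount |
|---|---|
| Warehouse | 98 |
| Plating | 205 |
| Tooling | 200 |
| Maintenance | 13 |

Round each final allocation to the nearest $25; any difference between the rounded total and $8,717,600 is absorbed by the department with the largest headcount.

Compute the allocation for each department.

Warehouse: $1,655,675; Plating: $3,463,375; Tooling: $3,378,925; Maintenance: $219,625

Headcount total: 516.
Unrounded shares: Warehouse 98/516 × $8,717,600 = 1,655,668.22; Plating 205/516 × $8,717,600 = 3,463,387.60; Tooling 200/516 × $8,717,600 = 3,378,914.73; Maintenance 13/516 × $8,717,600 = 219,629.46.
After rounding ($25): Warehouse $1,655,675; Plating $3,463,400; Tooling $3,378,925; Maintenance $219,625. Sum = $8,717,625.
Difference $8,717,600 − $8,717,625 = −$25 applied to largest headcount (Plating): Plating becomes $3,463,375.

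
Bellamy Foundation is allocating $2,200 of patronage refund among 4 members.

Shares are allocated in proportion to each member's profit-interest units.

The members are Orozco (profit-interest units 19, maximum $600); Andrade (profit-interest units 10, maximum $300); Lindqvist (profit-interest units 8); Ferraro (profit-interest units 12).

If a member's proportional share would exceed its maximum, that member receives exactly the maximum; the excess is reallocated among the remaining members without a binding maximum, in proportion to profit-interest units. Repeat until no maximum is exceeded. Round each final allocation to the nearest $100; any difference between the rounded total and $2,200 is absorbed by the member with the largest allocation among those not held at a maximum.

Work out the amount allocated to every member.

Orozco: $600; Andrade: $300; Lindqvist: $500; Ferraro: $800

Combined profit-interest units = 49.
Pro-rata shares before constraints: Orozco 853.06; Andrade 448.98; Lindqvist 359.18; Ferraro 538.78.
Cap binds for Orozco ($600), Andrade ($300); balance $1,300 reallocated over remaining profit-interest units 20.
Redistributed shares: Lindqvist 520.00 → $500; Ferraro 780.00 → $800.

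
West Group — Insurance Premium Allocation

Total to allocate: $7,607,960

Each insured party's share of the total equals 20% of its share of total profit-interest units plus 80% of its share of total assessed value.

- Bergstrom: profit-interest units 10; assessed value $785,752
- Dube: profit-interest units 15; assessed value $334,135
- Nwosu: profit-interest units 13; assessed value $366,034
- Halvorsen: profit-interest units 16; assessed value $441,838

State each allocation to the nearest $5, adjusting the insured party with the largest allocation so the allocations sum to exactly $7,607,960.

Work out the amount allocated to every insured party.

Totals — profit-interest units 54, assessed value 1,927,759.
Blended shares (20% profit-interest units + 80% assessed value): Bergstrom 0.3631; Dube 0.1942; Nwosu 0.2000; Halvorsen 0.2426.
Unrounded shares: Bergstrom 2,762,571.78; Dube 1,477,603.66; Nwosu 1,521,960.71; Halvorsen 1,845,823.85.
Rounded to nearest $5: Bergstrom $2,762,570; Dube $1,477,605; Nwosu $1,521,960; Halvorsen $1,845,825. Sum = $7,607,960.
Sum already equals the total — no adjustment.

Bergstrom: $2,762,570; Dube: $1,477,605; Nwosu: $1,521,960; Halvorsen: $1,845,825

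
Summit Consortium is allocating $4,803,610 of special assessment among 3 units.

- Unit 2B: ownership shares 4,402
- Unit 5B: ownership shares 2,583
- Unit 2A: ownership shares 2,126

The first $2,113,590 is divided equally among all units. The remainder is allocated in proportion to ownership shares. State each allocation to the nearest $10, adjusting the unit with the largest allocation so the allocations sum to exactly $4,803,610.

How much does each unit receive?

Unit 2B: $2,004,220; Unit 5B: $1,467,160; Unit 2A: $1,332,230

Equal tier: $2,113,590 ÷ 3 = $704,530 apiece.
Remainder $2,690,020 by ownership shares (total 9,111): Unit 2B 1,299,689.17 → $1,299,690; Unit 5B 762,629.97 → $762,630; Unit 2A 627,700.86 → $627,700.
Totals: Unit 2B $704,530 + $1,299,690 = $2,004,220; Unit 5B $704,530 + $762,630 = $1,467,160; Unit 2A $704,530 + $627,700 = $1,332,230.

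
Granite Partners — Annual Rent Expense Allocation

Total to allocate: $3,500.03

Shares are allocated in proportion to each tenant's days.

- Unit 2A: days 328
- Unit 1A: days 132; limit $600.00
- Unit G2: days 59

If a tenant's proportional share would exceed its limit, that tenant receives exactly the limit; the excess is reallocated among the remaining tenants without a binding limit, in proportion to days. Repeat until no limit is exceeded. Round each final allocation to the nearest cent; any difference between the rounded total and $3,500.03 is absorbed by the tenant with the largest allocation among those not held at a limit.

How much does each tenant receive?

Combined days = 519.
Unconstrained shares: Unit 2A 2,211.96501; Unit 1A 890.1810; Unit G2 397.8839.
Capped: Unit 1A ($600.00); balance $2,900.03 reallocated over remaining days 387.
Remaining shares: Unit 2A 2,457.9066 → $2,457.91; Unit G2 442.1234 → $442.12.

Unit 2A: $2,457.91 · Unit 1A: $600.00 · Unit G2: $442.12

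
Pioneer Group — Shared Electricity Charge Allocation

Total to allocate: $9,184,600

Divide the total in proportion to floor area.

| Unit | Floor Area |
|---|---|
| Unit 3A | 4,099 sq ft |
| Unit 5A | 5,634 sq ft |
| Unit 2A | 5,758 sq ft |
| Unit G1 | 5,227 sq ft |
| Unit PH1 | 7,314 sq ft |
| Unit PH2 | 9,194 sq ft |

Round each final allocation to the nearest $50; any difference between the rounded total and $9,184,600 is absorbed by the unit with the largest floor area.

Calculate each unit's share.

Unit 3A: $1,011,350 | Unit 5A: $1,390,050 | Unit 2A: $1,420,650 | Unit G1: $1,289,650 | Unit PH1: $1,804,550 | Unit PH2: $2,268,350

Combined floor area = 37,226.
Pro-rata amounts: Unit 3A 4,099/37,226 × $9,184,600 = 1,011,327.44; Unit 5A 5,634/37,226 × $9,184,600 = 1,390,050.94; Unit 2A 5,758/37,226 × $9,184,600 = 1,420,644.89; Unit G1 5,227/37,226 × $9,184,600 = 1,289,633.70; Unit PH1 7,314/37,226 × $9,184,600 = 1,804,549.63; Unit PH2 9,194/37,226 × $9,184,600 = 2,268,393.39.
After rounding ($50): Unit 3A $1,011,350; Unit 5A $1,390,050; Unit 2A $1,420,650; Unit G1 $1,289,650; Unit PH1 $1,804,550; Unit PH2 $2,268,400. Sum = $9,184,650.
Difference $9,184,600 − $9,184,650 = −$50 applied to largest floor area (Unit PH2): Unit PH2 becomes $2,268,350.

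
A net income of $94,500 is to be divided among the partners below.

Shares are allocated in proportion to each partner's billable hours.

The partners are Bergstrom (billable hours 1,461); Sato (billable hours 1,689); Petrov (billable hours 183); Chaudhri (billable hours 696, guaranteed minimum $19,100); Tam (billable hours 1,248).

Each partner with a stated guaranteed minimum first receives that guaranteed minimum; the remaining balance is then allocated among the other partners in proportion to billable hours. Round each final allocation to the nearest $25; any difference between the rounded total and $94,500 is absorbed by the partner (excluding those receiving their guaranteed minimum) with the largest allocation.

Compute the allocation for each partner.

Minimums first: Chaudhri $19,100. Residual $75,400.
Residual split over remaining billable hours 4,581: Bergstrom 24,047.02 → $24,050; Sato 27,799.74 → $27,800; Petrov 3,012.05 → $3,000; Tam 20,541.19 → $20,550.

Bergstrom: $24,050 | Sato: $27,800 | Petrov: $3,000 | Chaudhri: $19,100 | Tam: $20,550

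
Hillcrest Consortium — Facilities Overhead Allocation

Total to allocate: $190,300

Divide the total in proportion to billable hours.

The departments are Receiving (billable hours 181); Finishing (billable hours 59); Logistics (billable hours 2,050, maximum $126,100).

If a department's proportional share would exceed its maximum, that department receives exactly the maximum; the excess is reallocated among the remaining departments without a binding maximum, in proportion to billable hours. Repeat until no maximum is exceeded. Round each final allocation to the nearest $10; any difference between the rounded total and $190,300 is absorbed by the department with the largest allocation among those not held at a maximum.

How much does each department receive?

Sum of billable hours: 2,290.
Pro-rata shares before constraints: Receiving 15,041.18; Finishing 4,902.93; Logistics 170,355.90.
Cap binds for Logistics ($126,100); remaining pool $64,200 reallocated over remaining billable hours 240.
Remaining shares: Receiving 48,417.50 → $48,420; Finishing 15,782.50 → $15,780.

Receiving: $48,420 · Finishing: $15,780 · Logistics: $126,100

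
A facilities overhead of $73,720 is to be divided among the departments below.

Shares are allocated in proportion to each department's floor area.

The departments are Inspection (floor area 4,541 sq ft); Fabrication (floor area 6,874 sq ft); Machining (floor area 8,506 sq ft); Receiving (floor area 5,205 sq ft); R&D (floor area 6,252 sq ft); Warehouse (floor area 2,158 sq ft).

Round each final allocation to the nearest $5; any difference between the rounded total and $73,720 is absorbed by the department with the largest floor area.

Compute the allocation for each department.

Inspection: $9,980 | Fabrication: $15,110 | Machining: $18,700 | Receiving: $11,440 | R&D: $13,745 | Warehouse: $4,745

Total floor area = 4,541 + 6,874 + 8,506 + 5,205 + 6,252 + 2,158 = 33,536.
Pro-rata amounts: Inspection 9,982.18; Fabrication 15,110.67; Machining 18,698.18; Receiving 11,441.81; R&D 13,743.36; Warehouse 4,743.79.
At nearest $5: Inspection $9,980; Fabrication $15,110; Machining $18,700; Receiving $11,440; R&D $13,745; Warehouse $4,745. Sum = $73,720.
Rounded total matches; no reconciliation needed.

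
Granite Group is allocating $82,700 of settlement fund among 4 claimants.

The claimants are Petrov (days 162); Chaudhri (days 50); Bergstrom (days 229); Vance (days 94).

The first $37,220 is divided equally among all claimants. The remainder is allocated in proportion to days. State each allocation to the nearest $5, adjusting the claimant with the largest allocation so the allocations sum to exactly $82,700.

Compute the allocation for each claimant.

Equal tier: $37,220 ÷ 4 = $9,305 apiece.
Remainder $45,480 by days (total 535): Petrov 13,771.51 → $13,770; Chaudhri 4,250.47 → $4,250; Bergstrom 19,467.14 → $19,465; Vance 7,990.88 → $7,990.
Rounding difference +$5 on remainder applied to Bergstrom.
Totals: Petrov $9,305 + $13,770 = $23,075; Chaudhri $9,305 + $4,250 = $13,555; Bergstrom $9,305 + $19,470 = $28,775; Vance $9,305 + $7,990 = $17,295.

Petrov: $23,075 · Chaudhri: $13,555 · Bergstrom: $28,775 · Vance: $17,295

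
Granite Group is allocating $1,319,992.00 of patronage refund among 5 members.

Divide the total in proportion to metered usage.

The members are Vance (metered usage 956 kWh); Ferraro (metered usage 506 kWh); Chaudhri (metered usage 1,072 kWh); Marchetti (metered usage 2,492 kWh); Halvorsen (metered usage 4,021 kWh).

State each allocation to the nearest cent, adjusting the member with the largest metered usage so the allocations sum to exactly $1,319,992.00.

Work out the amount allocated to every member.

Combined metered usage = 956 + 506 + 1,072 + 2,492 + 4,021 = 9,047.
Unrounded shares: Vance 139,484.0668; Ferraro 73,827.3408; Chaudhri 156,408.9117; Marchetti 363,592.3581; Halvorsen 586,679.3226.
At nearest cent: Vance $139,484.07; Ferraro $73,827.34; Chaudhri $156,408.91; Marchetti $363,592.36; Halvorsen $586,679.32. Sum = $1,319,992.00.
Rounded total matches; no reconciliation needed.

Vance: $139,484.07; Ferraro: $73,827.34; Chaudhri: $156,408.91; Marchetti: $363,592.36; Halvorsen: $586,679.32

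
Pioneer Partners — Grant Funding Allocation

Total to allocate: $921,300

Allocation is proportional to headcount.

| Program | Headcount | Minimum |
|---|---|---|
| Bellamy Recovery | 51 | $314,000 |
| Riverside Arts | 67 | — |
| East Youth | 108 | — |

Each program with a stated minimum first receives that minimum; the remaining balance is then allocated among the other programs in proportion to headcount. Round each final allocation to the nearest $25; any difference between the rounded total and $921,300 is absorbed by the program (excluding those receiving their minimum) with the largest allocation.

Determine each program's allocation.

Bellamy Recovery: $314,000 · Riverside Arts: $232,500 · East Youth: $374,800

Fund the minimums — Bellamy Recovery $314,000. Residual $607,300.
Residual split over remaining headcount 175: Riverside Arts 232,509.14 → $232,500; East Youth 374,790.86 → $374,800.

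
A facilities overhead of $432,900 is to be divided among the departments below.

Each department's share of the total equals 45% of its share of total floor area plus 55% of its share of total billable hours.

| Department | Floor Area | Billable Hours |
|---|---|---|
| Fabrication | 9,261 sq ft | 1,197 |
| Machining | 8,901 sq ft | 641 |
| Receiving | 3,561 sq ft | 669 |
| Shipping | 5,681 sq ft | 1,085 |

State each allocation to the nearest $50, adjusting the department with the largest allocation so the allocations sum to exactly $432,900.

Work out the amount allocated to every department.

Fabrication: $145,200 · Machining: $105,750 · Receiving: $69,650 · Shipping: $112,300

Totals — floor area 27,404, billable hours 3,592.
Composite weights (45% floor area + 55% billable hours): Fabrication 0.3354; Machining 0.2443; Receiving 0.1609; Shipping 0.2594.
Unrounded shares: Fabrication 145,175.96; Machining 105,762.51; Receiving 69,658.38; Shipping 112,303.16.
After rounding ($50): Fabrication $145,200; Machining $105,750; Receiving $69,650; Shipping $112,300. Sum = $432,900.
Sum already equals the total — no adjustment.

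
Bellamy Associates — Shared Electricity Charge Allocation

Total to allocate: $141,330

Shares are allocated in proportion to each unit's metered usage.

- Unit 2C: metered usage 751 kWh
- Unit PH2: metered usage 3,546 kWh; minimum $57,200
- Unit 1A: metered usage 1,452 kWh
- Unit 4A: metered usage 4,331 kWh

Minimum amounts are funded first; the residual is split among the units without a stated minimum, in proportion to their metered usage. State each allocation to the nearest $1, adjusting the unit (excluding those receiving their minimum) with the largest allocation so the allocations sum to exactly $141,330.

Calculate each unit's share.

Fund the minimums — Unit PH2 $57,200. Balance $84,130.
Balance split over remaining metered usage 6,534: Unit 2C 9,669.67 → $9,670; Unit 1A 18,695.56 → $18,696; Unit 4A 55,764.77 → $55,765.
Rounding difference −$1 applied to Unit 4A → $55,764.

Unit 2C: $9,670 | Unit PH2: $57,200 | Unit 1A: $18,696 | Unit 4A: $55,764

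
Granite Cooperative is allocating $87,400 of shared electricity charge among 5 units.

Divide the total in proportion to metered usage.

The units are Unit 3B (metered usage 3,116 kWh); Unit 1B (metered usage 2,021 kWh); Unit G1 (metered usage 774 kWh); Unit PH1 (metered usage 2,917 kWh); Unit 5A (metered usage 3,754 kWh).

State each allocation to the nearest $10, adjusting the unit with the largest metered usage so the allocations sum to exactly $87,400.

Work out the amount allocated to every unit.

Combined metered usage = 12,582.
Proportional shares: Unit 3B 3,116/12,582 × $87,400 = 21,645.08; Unit 1B 2,021/12,582 × $87,400 = 14,038.74; Unit G1 774/12,582 × $87,400 = 5,376.54; Unit PH1 2,917/12,582 × $87,400 = 20,262.74; Unit 5A 3,754/12,582 × $87,400 = 26,076.90.
Rounded to nearest $10: Unit 3B $21,650; Unit 1B $14,040; Unit G1 $5,380; Unit PH1 $20,260; Unit 5A $26,080. Sum = $87,410.
Difference $87,400 − $87,410 = −$10 applied to largest metered usage (Unit 5A): Unit 5A becomes $26,070.

Unit 3B: $21,650 · Unit 1B: $14,040 · Unit G1: $5,380 · Unit PH1: $20,260 · Unit 5A: $26,070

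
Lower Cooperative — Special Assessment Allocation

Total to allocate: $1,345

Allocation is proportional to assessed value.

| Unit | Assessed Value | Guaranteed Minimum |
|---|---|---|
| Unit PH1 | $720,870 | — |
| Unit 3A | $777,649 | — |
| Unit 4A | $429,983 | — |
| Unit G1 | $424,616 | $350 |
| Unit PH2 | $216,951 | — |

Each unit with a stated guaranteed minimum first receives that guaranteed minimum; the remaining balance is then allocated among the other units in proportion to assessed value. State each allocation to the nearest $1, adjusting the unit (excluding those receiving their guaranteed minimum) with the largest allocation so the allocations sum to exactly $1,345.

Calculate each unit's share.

Minimums first: Unit G1 $350. Balance $995.
Balance split over remaining assessed value 2,145,453: Unit PH1 334.32 → $334; Unit 3A 360.65 → $361; Unit 4A 199.41 → $199; Unit PH2 100.62 → $101.

Unit PH1: $334 · Unit 3A: $361 · Unit 4A: $199 · Unit G1: $350 · Unit PH2: $101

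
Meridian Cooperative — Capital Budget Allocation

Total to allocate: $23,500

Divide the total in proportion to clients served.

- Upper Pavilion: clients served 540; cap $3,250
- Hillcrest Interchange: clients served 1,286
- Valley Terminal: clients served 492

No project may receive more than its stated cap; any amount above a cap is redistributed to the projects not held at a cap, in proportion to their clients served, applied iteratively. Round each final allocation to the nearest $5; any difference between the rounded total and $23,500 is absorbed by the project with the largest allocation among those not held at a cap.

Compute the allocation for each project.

Upper Pavilion: $3,250 · Hillcrest Interchange: $14,645 · Valley Terminal: $5,605

Clients served total: 2,318.
Unconstrained shares: Upper Pavilion 5,474.55; Hillcrest Interchange 13,037.53; Valley Terminal 4,987.92.
Capped: Upper Pavilion ($3,250); remaining pool $20,250 reallocated over remaining clients served 1,778.
Remaining shares: Hillcrest Interchange 14,646.51 → $14,645; Valley Terminal 5,603.49 → $5,605.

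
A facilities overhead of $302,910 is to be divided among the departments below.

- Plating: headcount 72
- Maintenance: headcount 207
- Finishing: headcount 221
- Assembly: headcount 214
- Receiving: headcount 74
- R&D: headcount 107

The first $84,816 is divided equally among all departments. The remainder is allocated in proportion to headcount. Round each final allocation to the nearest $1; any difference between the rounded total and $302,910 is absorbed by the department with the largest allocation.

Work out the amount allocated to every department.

Plating: $31,681 · Maintenance: $64,578 · Finishing: $67,989 · Assembly: $66,284 · Receiving: $32,168 · R&D: $40,210

$84,816 shared equally gives $14,136 per department.
Remainder $218,094 by headcount (total 895): Plating 17,544.99 → $17,545; Maintenance 50,441.85 → $50,442; Finishing 53,853.38 → $53,853; Assembly 52,147.62 → $52,148; Receiving 18,032.35 → $18,032; R&D 26,073.81 → $26,074.
Totals: Plating $14,136 + $17,545 = $31,681; Maintenance $14,136 + $50,442 = $64,578; Finishing $14,136 + $53,853 = $67,989; Assembly $14,136 + $52,148 = $66,284; Receiving $14,136 + $18,032 = $32,168; R&D $14,136 + $26,074 = $40,210.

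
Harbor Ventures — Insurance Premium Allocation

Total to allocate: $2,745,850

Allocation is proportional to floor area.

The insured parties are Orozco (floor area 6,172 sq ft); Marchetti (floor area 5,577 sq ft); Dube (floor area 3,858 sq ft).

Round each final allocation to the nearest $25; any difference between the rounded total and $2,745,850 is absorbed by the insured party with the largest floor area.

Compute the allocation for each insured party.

Total floor area = 6,172 + 5,577 + 3,858 = 15,607.
Proportional shares: Orozco 1,085,883.65; Marchetti 981,201.09; Dube 678,765.25.
At nearest $25: Orozco $1,085,875; Marchetti $981,200; Dube $678,775. Sum = $2,745,850.
No rounding difference to absorb.

Orozco: $1,085,875 | Marchetti: $981,200 | Dube: $678,775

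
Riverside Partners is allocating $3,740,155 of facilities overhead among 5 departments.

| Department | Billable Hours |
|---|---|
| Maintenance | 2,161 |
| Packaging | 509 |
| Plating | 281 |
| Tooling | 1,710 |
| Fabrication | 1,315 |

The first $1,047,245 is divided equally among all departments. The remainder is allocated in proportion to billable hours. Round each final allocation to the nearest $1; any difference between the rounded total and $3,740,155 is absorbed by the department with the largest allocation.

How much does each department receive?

Maintenance: $1,183,241 | Packaging: $438,815 | Plating: $336,073 | Tooling: $980,011 | Fabrication: $802,015

$1,047,245 shared equally gives $209,449 per department.
Remainder $2,692,910 by billable hours (total 5,976): Maintenance 973,791.58 → $973,792; Packaging 229,366.00 → $229,366; Plating 126,624.45 → $126,624; Tooling 770,561.60 → $770,562; Fabrication 592,566.37 → $592,566.
Totals: Maintenance $209,449 + $973,792 = $1,183,241; Packaging $209,449 + $229,366 = $438,815; Plating $209,449 + $126,624 = $336,073; Tooling $209,449 + $770,562 = $980,011; Fabrication $209,449 + $592,566 = $802,015.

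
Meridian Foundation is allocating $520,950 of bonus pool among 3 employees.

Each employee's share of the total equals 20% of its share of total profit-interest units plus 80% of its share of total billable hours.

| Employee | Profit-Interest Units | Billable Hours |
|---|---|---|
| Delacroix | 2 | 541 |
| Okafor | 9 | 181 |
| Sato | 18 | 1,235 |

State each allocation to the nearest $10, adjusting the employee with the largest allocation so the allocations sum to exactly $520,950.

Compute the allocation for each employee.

Totals — profit-interest units 29, billable hours 1,957.
Combined weights (20% profit-interest units + 80% billable hours): Delacroix 0.2349; Okafor 0.1361; Sato 0.6290.
Pro-rata amounts: Delacroix 122,396.13; Okafor 70,880.34; Sato 327,673.54.
At nearest $10: Delacroix $122,400; Okafor $70,880; Sato $327,670. Sum = $520,950.
No rounding difference to absorb.

Delacroix: $122,400 | Okafor: $70,880 | Sato: $327,670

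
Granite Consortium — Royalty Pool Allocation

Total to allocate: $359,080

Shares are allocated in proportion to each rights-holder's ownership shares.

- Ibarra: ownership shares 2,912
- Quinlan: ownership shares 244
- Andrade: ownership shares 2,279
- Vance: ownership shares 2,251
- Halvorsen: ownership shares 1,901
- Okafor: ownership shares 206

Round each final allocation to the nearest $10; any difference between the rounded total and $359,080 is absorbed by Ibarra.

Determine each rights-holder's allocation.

Ibarra: $106,780; Quinlan: $8,950; Andrade: $83,560; Vance: $82,540; Halvorsen: $69,700; Okafor: $7,550

Total ownership shares = 9,793.
Raw shares: Ibarra 2,912/9,793 × $359,080 = 106,774.32; Quinlan 244/9,793 × $359,080 = 8,946.75; Andrade 2,279/9,793 × $359,080 = 83,564.11; Vance 2,251/9,793 × $359,080 = 82,537.43; Halvorsen 1,901/9,793 × $359,080 = 69,703.98; Okafor 206/9,793 × $359,080 = 7,553.40.
Rounded to nearest $10: Ibarra $106,770; Quinlan $8,950; Andrade $83,560; Vance $82,540; Halvorsen $69,700; Okafor $7,550. Sum = $359,070.
Difference $359,080 − $359,070 = +$10 applied to Ibarra: Ibarra becomes $106,780.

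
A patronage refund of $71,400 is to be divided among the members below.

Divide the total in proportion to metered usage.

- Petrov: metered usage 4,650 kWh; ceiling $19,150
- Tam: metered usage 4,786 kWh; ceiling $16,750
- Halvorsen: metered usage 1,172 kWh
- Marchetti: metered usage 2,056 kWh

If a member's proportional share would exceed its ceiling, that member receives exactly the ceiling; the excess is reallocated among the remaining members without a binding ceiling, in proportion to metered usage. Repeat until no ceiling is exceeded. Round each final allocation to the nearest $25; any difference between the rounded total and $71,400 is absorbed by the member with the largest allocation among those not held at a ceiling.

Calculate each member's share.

Petrov: $19,150 · Tam: $16,750 · Halvorsen: $12,900 · Marchetti: $22,600

Metered usage total: 12,664.
Pro-rata shares before constraints: Petrov 26,216.84; Tam 26,983.61; Halvorsen 6,607.77; Marchetti 11,591.79.
Cap binds for Petrov ($19,150), Tam ($16,750); residual $35,500 reallocated over remaining metered usage 3,228.
Remaining shares: Halvorsen 12,889.10 → $12,900; Marchetti 22,610.90 → $22,600.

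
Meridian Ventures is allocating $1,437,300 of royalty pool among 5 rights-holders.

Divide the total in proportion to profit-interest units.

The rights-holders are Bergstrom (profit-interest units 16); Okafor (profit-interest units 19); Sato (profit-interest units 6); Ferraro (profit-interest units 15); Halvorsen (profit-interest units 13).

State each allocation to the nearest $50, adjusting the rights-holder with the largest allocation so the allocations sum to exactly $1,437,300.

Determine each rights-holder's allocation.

Bergstrom: $333,300; Okafor: $395,750; Sato: $125,000; Ferraro: $312,450; Halvorsen: $270,800

Profit-interest units total: 69.
Unrounded shares: Bergstrom 16/69 × $1,437,300 = 333,286.96; Okafor 19/69 × $1,437,300 = 395,778.26; Sato 6/69 × $1,437,300 = 124,982.61; Ferraro 15/69 × $1,437,300 = 312,456.52; Halvorsen 13/69 × $1,437,300 = 270,795.65.
Rounded to nearest $50: Bergstrom $333,300; Okafor $395,800; Sato $125,000; Ferraro $312,450; Halvorsen $270,800. Sum = $1,437,350.
Difference $1,437,300 − $1,437,350 = −$50 applied to largest allocation (Okafor): Okafor becomes $395,750.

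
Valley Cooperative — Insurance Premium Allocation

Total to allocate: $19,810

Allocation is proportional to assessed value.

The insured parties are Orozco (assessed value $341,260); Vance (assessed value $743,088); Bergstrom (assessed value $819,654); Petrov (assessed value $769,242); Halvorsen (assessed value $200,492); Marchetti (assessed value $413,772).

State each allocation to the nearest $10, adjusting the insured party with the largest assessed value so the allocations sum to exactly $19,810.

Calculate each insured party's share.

Assessed value total: 341,260 + 743,088 + 819,654 + 769,242 + 200,492 + 413,772 = 3,287,508.
Pro-rata amounts: Orozco 2,056.38; Vance 4,477.73; Bergstrom 4,939.10; Petrov 4,635.33; Halvorsen 1,208.13; Marchetti 2,493.32.
At nearest $10: Orozco $2,060; Vance $4,480; Bergstrom $4,940; Petrov $4,640; Halvorsen $1,210; Marchetti $2,490. Sum = $19,820.
Difference $19,810 − $19,820 = −$10 applied to largest assessed value (Bergstrom): Bergstrom becomes $4,930.

Orozco: $2,060 | Vance: $4,480 | Bergstrom: $4,930 | Petrov: $4,640 | Halvorsen: $1,210 | Marchetti: $2,490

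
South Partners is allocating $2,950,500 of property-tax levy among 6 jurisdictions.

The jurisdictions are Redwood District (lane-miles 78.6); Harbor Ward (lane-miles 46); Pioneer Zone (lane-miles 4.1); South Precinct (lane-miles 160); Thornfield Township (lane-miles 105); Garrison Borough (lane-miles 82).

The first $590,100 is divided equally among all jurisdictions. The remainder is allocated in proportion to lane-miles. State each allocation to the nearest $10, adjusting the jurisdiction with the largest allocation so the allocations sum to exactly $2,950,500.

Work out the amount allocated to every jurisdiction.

Redwood District: $488,360; Harbor Ward: $326,600; Pioneer Zone: $118,690; South Precinct: $892,270; Thornfield Township: $619,350; Garrison Borough: $505,230

Equal tier: $590,100 ÷ 6 = $98,350 apiece.
Remainder $2,360,400 by lane-miles (total 475.7): Redwood District 390,009.33 → $390,010; Harbor Ward 228,249.74 → $228,250; Pioneer Zone 20,344.00 → $20,340; South Precinct 793,912.13 → $793,910; Thornfield Township 521,004.83 → $521,000; Garrison Borough 406,879.97 → $406,880.
Rounding difference +$10 on remainder applied to South Precinct.
Totals: Redwood District $98,350 + $390,010 = $488,360; Harbor Ward $98,350 + $228,250 = $326,600; Pioneer Zone $98,350 + $20,340 = $118,690; South Precinct $98,350 + $793,920 = $892,270; Thornfield Township $98,350 + $521,000 = $619,350; Garrison Borough $98,350 + $406,880 = $505,230.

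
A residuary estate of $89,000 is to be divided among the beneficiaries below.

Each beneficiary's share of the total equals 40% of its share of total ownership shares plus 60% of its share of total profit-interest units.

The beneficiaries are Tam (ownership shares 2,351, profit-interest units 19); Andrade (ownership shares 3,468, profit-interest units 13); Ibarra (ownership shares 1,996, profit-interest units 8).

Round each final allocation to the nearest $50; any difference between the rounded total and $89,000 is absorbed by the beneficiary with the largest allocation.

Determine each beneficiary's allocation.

Totals — ownership shares 7,815, profit-interest units 40.
Composite weights (40% ownership shares + 60% profit-interest units): Tam 0.4053; Andrade 0.3725; Ibarra 0.2222.
Raw shares: Tam 36,074.61; Andrade 33,152.93; Ibarra 19,772.46.
After rounding ($50): Tam $36,050; Andrade $33,150; Ibarra $19,750. Sum = $88,950.
Difference $89,000 − $88,950 = +$50 applied to largest allocation (Tam): Tam becomes $36,100.

Tam: $36,100; Andrade: $33,150; Ibarra: $19,750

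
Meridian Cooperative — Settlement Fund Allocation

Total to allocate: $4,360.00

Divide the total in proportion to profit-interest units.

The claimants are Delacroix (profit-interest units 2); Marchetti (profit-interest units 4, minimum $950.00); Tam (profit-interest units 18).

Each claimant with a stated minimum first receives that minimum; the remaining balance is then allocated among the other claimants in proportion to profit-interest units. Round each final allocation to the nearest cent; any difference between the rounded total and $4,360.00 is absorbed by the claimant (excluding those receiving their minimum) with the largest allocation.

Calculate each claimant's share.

Delacroix: $341.00 · Marchetti: $950.00 · Tam: $3,069.00

Fund the minimums — Marchetti $950.00. Balance $3,410.00.
Balance split over remaining profit-interest units 20: Delacroix 341.0000 → $341.00; Tam 3,069.0000 → $3,069.00.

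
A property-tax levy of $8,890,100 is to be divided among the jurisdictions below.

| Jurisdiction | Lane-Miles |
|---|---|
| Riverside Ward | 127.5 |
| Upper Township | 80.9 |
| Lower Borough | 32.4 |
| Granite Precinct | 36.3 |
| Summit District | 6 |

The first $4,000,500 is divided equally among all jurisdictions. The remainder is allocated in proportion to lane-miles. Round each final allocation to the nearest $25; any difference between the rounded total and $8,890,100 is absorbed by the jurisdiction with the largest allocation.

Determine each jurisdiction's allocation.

Equal tier: $4,000,500 ÷ 5 = $800,100 apiece.
Remainder $4,889,600 by lane-miles (total 283.1): Riverside Ward 2,202,133.52 → $2,202,125; Upper Township 1,397,275.31 → $1,397,275; Lower Borough 559,600.99 → $559,600; Granite Precinct 626,960.37 → $626,950; Summit District 103,629.81 → $103,625.
Rounding difference +$25 on remainder applied to Riverside Ward.
Totals: Riverside Ward $800,100 + $2,202,150 = $3,002,250; Upper Township $800,100 + $1,397,275 = $2,197,375; Lower Borough $800,100 + $559,600 = $1,359,700; Granite Precinct $800,100 + $626,950 = $1,427,050; Summit District $800,100 + $103,625 = $903,725.

Riverside Ward: $3,002,250 · Upper Township: $2,197,375 · Lower Borough: $1,359,700 · Granite Precinct: $1,427,050 · Summit District: $903,725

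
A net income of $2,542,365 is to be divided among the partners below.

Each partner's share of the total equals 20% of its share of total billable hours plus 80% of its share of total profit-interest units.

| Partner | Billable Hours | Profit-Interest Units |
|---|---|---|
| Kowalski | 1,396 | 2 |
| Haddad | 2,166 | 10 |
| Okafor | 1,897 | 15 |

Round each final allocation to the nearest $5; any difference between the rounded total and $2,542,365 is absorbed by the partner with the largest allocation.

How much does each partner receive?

Totals — billable hours 5,459, profit-interest units 27.
Combined weights (20% billable hours + 80% profit-interest units): Kowalski 0.1104; Haddad 0.3757; Okafor 0.5139.
Unrounded shares: Kowalski 280,687.67; Haddad 955,043.20; Okafor 1,306,634.13.
After rounding ($5): Kowalski $280,690; Haddad $955,045; Okafor $1,306,635. Sum = $2,542,370.
Difference $2,542,365 − $2,542,370 = −$5 applied to largest allocation (Okafor): Okafor becomes $1,306,630.

Kowalski: $280,690 · Haddad: $955,045 · Okafor: $1,306,630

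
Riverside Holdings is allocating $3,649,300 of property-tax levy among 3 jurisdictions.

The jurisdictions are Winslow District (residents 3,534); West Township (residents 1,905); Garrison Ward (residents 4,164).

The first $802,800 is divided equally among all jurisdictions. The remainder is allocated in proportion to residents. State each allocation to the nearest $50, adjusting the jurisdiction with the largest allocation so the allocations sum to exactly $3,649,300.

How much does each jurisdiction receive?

$802,800 shared equally gives $267,600 per jurisdiction.
Remainder $2,846,500 by residents (total 9,603): Winslow District 1,047,540.46 → $1,047,550; West Township 564,675.88 → $564,700; Garrison Ward 1,234,283.66 → $1,234,300.
Rounding difference −$50 on remainder applied to Garrison Ward.
Totals: Winslow District $267,600 + $1,047,550 = $1,315,150; West Township $267,600 + $564,700 = $832,300; Garrison Ward $267,600 + $1,234,250 = $1,501,850.

Winslow District: $1,315,150 | West Township: $832,300 | Garrison Ward: $1,501,850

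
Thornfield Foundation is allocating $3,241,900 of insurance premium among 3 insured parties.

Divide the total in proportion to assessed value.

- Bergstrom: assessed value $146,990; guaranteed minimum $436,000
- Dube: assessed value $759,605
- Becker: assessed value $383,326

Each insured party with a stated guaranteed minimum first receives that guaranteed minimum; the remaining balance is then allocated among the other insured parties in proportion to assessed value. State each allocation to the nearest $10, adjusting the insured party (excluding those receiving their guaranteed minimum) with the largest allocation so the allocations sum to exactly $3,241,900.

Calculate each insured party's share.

Guaranteed amounts: Bergstrom $436,000. Balance $2,805,900.
Balance split over remaining assessed value 1,142,931: Dube 1,864,833.20 → $1,864,830; Becker 941,066.80 → $941,070.

Bergstrom: $436,000; Dube: $1,864,830; Becker: $941,070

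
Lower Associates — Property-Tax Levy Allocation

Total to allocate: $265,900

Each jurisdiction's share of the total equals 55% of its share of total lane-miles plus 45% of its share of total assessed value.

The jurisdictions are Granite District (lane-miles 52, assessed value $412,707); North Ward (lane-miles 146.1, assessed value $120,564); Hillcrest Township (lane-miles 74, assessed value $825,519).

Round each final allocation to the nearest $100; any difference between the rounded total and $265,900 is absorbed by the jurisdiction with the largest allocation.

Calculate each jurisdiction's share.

Granite District: $64,300 | North Ward: $89,100 | Hillcrest Township: $112,500

Lane-miles total 272.1; assessed value total 1,358,790.
Blended shares (55% lane-miles + 45% assessed value): Granite District 0.2418; North Ward 0.3352; Hillcrest Township 0.4230.
Unrounded shares: Granite District 64,291.29; North Ward 89,140.91; Hillcrest Township 112,467.79.
At nearest $100: Granite District $64,300; North Ward $89,100; Hillcrest Township $112,500. Sum = $265,900.
Sum already equals the total — no adjustment.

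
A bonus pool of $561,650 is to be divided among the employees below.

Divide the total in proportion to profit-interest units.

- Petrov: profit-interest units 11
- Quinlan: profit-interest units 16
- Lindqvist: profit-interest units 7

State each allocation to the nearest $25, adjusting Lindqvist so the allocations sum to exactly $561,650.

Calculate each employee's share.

Sum of profit-interest units: 34.
Pro-rata amounts: Petrov 11/34 × $561,650 = 181,710.29; Quinlan 16/34 × $561,650 = 264,305.88; Lindqvist 7/34 × $561,650 = 115,633.82.
Rounded to nearest $25: Petrov $181,700; Quinlan $264,300; Lindqvist $115,625. Sum = $561,625.
Difference $561,650 − $561,625 = +$25 applied to Lindqvist: Lindqvist becomes $115,650.

Petrov: $181,700; Quinlan: $264,300; Lindqvist: $115,650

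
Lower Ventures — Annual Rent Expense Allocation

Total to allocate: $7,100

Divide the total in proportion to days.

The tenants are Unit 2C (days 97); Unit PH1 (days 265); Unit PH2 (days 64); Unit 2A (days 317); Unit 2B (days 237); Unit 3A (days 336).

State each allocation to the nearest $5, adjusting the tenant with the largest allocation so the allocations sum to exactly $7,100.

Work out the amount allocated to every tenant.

Combined days = 1,316.
Pro-rata amounts: Unit 2C 97/1,316 × $7,100 = 523.33; Unit PH1 265/1,316 × $7,100 = 1,429.71; Unit PH2 64/1,316 × $7,100 = 345.29; Unit 2A 317/1,316 × $7,100 = 1,710.26; Unit 2B 237/1,316 × $7,100 = 1,278.65; Unit 3A 336/1,316 × $7,100 = 1,812.77.
After rounding ($5): Unit 2C $525; Unit PH1 $1,430; Unit PH2 $345; Unit 2A $1,710; Unit 2B $1,280; Unit 3A $1,815. Sum = $7,105.
Difference $7,100 − $7,105 = −$5 applied to largest allocation (Unit 3A): Unit 3A becomes $1,810.

Unit 2C: $525 | Unit PH1: $1,430 | Unit PH2: $345 | Unit 2A: $1,710 | Unit 2B: $1,280 | Unit 3A: $1,810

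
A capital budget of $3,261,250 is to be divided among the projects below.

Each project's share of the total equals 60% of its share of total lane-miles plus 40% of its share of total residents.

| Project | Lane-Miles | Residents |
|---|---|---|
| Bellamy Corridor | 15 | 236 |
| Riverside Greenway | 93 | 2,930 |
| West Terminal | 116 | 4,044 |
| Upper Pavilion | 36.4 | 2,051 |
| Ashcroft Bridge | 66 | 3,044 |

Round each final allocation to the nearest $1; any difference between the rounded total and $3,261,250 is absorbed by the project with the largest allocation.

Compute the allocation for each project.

Bellamy Corridor: $114,943 | Riverside Greenway: $868,150 | West Terminal: $1,124,135 | Upper Pavilion: $435,650 | Ashcroft Bridge: $718,372

Totals — lane-miles 326.4, residents 12,305.
Blended shares (60% lane-miles + 40% residents): Bellamy Corridor 0.0352; Riverside Greenway 0.2662; West Terminal 0.3447; Upper Pavilion 0.1336; Ashcroft Bridge 0.2203.
Unrounded shares: Bellamy Corridor 114,943.43; Riverside Greenway 868,150.35; West Terminal 1,124,133.47; Upper Pavilion 435,650.33; Ashcroft Bridge 718,372.41.
After rounding ($1): Bellamy Corridor $114,943; Riverside Greenway $868,150; West Terminal $1,124,133; Upper Pavilion $435,650; Ashcroft Bridge $718,372. Sum = $3,261,248.
Difference $3,261,250 − $3,261,248 = +$2 applied to largest allocation (West Terminal): West Terminal becomes $1,124,135.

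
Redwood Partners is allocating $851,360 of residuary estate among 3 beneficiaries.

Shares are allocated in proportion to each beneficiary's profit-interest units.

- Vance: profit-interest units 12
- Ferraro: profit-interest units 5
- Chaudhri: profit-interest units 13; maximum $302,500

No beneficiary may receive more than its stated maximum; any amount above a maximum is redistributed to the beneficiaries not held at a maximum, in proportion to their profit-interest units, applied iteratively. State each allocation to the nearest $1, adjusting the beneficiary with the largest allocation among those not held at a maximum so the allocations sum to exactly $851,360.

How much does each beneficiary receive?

Sum of profit-interest units: 30.
Pro-rata shares before constraints: Vance 340,544.00; Ferraro 141,893.33; Chaudhri 368,922.67.
Held at cap: Chaudhri ($302,500); remaining pool $548,860 reallocated over remaining profit-interest units 17.
Redistributed shares: Vance 387,430.59 → $387,431; Ferraro 161,429.41 → $161,429.

Vance: $387,431 · Ferraro: $161,429 · Chaudhri: $302,500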